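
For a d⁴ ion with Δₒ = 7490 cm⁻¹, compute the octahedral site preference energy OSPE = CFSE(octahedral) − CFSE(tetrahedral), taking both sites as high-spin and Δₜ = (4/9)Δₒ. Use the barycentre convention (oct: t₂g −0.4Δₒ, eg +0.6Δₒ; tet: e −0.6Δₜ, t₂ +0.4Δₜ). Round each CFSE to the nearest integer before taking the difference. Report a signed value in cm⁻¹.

Octahedral (high-spin): t₂g³ eg¹, CFSE = 3(−0.4) + 1(+0.6) = -0.6Δₒ = -0.6 × 7490 = -4494 cm⁻¹.
In a tetrahedral site the filling is e² t₂²: CFSE(tet) = -0.4Δₜ = -0.4 × (4/9)(7490) = -1332 cm⁻¹.
OSPE = -4494 − (-1332) = -3162 cm⁻¹.

-3162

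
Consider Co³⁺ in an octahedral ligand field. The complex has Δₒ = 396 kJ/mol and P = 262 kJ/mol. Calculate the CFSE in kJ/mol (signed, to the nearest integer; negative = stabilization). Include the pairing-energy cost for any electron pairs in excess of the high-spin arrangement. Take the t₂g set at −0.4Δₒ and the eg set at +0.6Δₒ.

-426

Co³⁺: group 9, so d-count = 9 − 3 = 6.
Here Δₒ > P (396 > 262), so the low-spin state is favoured.
Filling d⁶ accordingly: t₂g⁶ eg⁰.
Orbital CFSE = -2.4Δₒ = -2.4 × 396 = -950 kJ/mol.
Excess pairs vs high-spin: 3 − 1 = 2; pairing cost = +524 kJ/mol.
Net CFSE = -950 + 524 = -426 kJ/mol.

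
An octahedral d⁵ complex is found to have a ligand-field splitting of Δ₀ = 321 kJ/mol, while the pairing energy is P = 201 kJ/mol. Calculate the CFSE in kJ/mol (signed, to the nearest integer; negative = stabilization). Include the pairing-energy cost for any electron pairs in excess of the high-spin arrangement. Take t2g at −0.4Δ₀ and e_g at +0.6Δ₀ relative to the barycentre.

-240

Since Δ₀ = 321 kJ/mol > P = 201 kJ/mol, the complex adopts the low-spin configuration.
Configuration: t2g^5 e_g^0.
Orbital CFSE = -2.0Δ₀ = -2.0 × 321 = -642 kJ/mol.
Excess pairs vs high-spin: 2 − 0 = 2; pairing cost = +402 kJ/mol.
Net CFSE = -642 + 402 = -240 kJ/mol.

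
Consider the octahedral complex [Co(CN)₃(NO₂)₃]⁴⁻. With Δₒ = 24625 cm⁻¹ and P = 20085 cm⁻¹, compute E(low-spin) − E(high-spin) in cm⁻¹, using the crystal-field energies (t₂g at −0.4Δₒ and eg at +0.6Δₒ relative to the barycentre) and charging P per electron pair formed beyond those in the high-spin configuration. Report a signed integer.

Ligand charges: 3×(-1) from CN⁻ and 3×(-1) from NO₂⁻ sum to -6; with overall charge -4, Co is +2.
Co²⁺: group 9, so d-count = 9 − 2 = 7.
In the high-spin limit (t₂g⁵ eg²) the orbital term is -0.8Δₒ = -19700 cm⁻¹, with no excess pairing.
Low-spin t₂g⁶ eg¹ gives -1.8Δₒ = -44325 cm⁻¹, but forming 1 extra pair costs 1P = 20085 cm⁻¹, so E(LS) = -44325 + 20085 = -24240 cm⁻¹.
Thus E(LS) − E(HS) = -4540 cm⁻¹.

-4540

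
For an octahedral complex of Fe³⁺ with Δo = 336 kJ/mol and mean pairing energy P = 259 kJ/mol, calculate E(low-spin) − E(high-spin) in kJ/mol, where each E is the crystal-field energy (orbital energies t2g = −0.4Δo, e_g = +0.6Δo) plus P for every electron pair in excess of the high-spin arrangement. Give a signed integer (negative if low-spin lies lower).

Group 8 minus oxidation state +3 gives a d⁵ configuration for Fe³⁺.
High-spin d⁵ fills as t2g^3 e_g^2 with CFSE 3(−0.4) + 2(+0.6) = 0.0Δo = 0 kJ/mol.
For low-spin the configuration is t2g^5 e_g^0: orbital energy -2.0 × 336 = -672 kJ/mol, and 2 additional pairs relative to high-spin add 518 kJ/mol, giving -154 kJ/mol.
Thus E(LS) − E(HS) = -154 kJ/mol.

-154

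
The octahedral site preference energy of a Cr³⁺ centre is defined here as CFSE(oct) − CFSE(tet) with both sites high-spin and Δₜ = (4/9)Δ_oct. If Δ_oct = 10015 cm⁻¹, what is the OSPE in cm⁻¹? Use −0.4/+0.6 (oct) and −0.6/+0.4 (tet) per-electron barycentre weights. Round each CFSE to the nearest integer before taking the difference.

-8457

Cr³⁺: group 6, so d-count = 6 − 3 = 3.
In an octahedral site d³ (HS) is t2g^3 e_g^0, giving CFSE(oct) = -1.2Δ_oct = -12018 cm⁻¹.
Tetrahedral e^2 t2^1 gives -0.8Δₜ = -0.8 × (4/9) × 10015 = -3561 cm⁻¹.
OSPE = CFSE(oct) − CFSE(tet) = -12018 − (-3561) = -8457 cm⁻¹.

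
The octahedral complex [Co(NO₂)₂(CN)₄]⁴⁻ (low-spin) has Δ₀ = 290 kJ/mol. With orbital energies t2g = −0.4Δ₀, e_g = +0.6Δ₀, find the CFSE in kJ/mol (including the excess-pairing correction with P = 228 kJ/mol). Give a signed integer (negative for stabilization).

-294

Ligand charges: 2×(-1) from NO₂⁻ and 4×(-1) from CN⁻ sum to -6; with overall charge -4, Co is +2.
Co sits in group 9; removing 2 electrons leaves Co²⁺ with 9 − 2 = 7 d electrons.
Configuration: t2g^6 e_g^1.
The orbital stabilization is -1.8Δ₀ = -1.8 × 290 = -522 kJ/mol.
Relative to high-spin t2g^5 e_g^2 (2 paired), the low-spin configuration has 1 additional pair, contributing +1 × 228 = +228 kJ/mol.
Overall CFSE = -522 + 228 = -294 kJ/mol.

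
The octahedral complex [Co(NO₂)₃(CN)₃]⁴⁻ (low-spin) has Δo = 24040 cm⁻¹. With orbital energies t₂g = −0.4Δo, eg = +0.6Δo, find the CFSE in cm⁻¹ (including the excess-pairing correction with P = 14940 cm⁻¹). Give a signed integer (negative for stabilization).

-28332

Ligand charges: 3×(-1) from NO₂⁻ and 3×(-1) from CN⁻ sum to -6; with overall charge -4, Co is +2.
Co is in group 9, so Co²⁺ is d⁷ (9 − 2 = 7).
The d⁷ electrons fill as t₂g⁶ eg¹.
Orbital CFSE = 6(-0.4) + 1(0.6) = -1.8Δo = -1.8 × 24040 = -43272 cm⁻¹.
Relative to high-spin t₂g⁵ eg² (2 paired), the low-spin configuration has 1 additional pair, contributing +1 × 14940 = +14940 cm⁻¹.
Overall CFSE = -43272 + 14940 = -28332 cm⁻¹.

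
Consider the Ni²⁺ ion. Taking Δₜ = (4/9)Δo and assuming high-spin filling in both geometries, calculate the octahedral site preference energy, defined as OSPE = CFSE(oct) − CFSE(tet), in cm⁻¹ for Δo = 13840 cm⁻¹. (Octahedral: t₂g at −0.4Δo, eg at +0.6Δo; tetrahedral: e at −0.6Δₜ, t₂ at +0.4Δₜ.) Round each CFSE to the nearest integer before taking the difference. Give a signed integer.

Ni²⁺: group 10, so d-count = 10 − 2 = 8.
In an octahedral site d⁸ (HS) is t2g^6 e_g^2, giving CFSE(oct) = -1.2Δo = -16608 cm⁻¹.
In a tetrahedral site the filling is e^4 t2^4: CFSE(tet) = -0.8Δₜ = -0.8 × (4/9)(13840) = -4921 cm⁻¹.
OSPE = -16608 − (-4921) = -11687 cm⁻¹.

-11687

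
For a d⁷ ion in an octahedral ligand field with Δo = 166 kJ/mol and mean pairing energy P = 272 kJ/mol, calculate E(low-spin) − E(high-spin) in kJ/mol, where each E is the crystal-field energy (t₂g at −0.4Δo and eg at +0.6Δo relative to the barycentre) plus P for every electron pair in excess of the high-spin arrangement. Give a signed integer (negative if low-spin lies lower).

High-spin: t₂g⁵ eg², CFSE = -0.8Δo = -133 kJ/mol.
For low-spin the configuration is t₂g⁶ eg¹: orbital energy -1.8 × 166 = -299 kJ/mol, and 1 additional pair relative to high-spin adds 272 kJ/mol, giving -27 kJ/mol.
Thus E(LS) − E(HS) = 106 kJ/mol.

106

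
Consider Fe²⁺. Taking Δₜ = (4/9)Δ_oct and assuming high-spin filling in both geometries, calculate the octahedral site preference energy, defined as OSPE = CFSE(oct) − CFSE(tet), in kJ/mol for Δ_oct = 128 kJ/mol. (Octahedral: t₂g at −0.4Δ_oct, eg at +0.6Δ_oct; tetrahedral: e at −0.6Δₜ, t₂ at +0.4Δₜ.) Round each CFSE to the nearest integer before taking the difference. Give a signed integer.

-17

Fe sits in group 8; removing 2 electrons leaves Fe²⁺ with 8 − 2 = 6 d electrons.
In an octahedral site d⁶ (HS) is t₂g⁴ eg², giving CFSE(oct) = -0.4Δ_oct = -51 kJ/mol.
In a tetrahedral site the filling is e³ t₂³: CFSE(tet) = -0.6Δₜ = -0.6 × (4/9)(128) = -34 kJ/mol.
OSPE = CFSE(oct) − CFSE(tet) = -51 − (-34) = -17 kJ/mol.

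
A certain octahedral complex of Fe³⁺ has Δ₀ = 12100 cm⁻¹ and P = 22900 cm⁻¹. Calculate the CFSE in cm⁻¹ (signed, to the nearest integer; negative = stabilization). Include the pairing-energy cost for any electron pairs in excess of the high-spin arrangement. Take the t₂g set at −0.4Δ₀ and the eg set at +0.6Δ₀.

0

Fe sits in group 8; removing 3 electrons leaves Fe³⁺ with 8 − 3 = 5 d electrons.
Δ₀ < P, so pairing is avoided: the ground state is high-spin.
That gives t₂g³ eg².
Orbital CFSE = 0.0Δ₀ = 0.0 × 12100 = 0 cm⁻¹.
High-spin has no excess pairs, so no pairing correction applies.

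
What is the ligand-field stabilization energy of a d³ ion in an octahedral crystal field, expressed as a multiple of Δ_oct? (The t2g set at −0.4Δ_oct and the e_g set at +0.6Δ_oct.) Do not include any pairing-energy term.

-1.2 Δ_oct

Configuration: t2g^3 e_g^0.
CFSE = 3(-0.4Δ_oct) + 0(0.6Δ_oct) = -1.2Δ_oct + 0.0Δ_oct = -1.2Δ_oct.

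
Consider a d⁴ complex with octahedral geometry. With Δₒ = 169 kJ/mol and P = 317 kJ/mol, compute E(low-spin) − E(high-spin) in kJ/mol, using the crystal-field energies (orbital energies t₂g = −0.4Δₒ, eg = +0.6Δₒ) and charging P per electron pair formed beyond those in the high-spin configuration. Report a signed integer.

In the high-spin limit (t₂g³ eg¹) the orbital term is -0.6Δₒ = -101 kJ/mol, with no excess pairing.
Low-spin: t₂g⁴ eg⁰, orbital CFSE = -1.6Δₒ = -270 kJ/mol; plus 1 excess pair × P = +317 kJ/mol; total 47 kJ/mol.
Thus E(LS) − E(HS) = 148 kJ/mol.

148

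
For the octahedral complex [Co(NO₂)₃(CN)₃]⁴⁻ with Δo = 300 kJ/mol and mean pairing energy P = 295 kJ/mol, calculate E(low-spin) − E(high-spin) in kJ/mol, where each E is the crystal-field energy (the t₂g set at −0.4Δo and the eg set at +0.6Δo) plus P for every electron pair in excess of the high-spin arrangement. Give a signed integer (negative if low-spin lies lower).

Ligand charges: 3×(-1) from NO₂⁻ and 3×(-1) from CN⁻ sum to -6; with overall charge -4, Co is +2.
Co²⁺: group 9, so d-count = 9 − 2 = 7.
High-spin: t₂g⁵ eg², CFSE = -0.8Δo = -240 kJ/mol.
For low-spin the configuration is t₂g⁶ eg¹: orbital energy -1.8 × 300 = -540 kJ/mol, and 1 additional pair relative to high-spin adds 295 kJ/mol, giving -245 kJ/mol.
E(LS) − E(HS) = -245 − (-240) = -5 kJ/mol.

-5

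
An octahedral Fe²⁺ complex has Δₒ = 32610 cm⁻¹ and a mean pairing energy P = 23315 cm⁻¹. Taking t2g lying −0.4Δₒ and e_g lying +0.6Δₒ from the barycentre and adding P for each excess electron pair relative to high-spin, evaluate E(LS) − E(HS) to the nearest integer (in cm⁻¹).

Group 8 minus oxidation state +2 gives a d⁶ configuration for Fe²⁺.
High-spin: t2g^4 e_g^2, CFSE = -0.4Δₒ = -13044 cm⁻¹.
For low-spin the configuration is t2g^6 e_g^0: orbital energy -2.4 × 32610 = -78264 cm⁻¹, and 2 additional pairs relative to high-spin add 46630 cm⁻¹, giving -31634 cm⁻¹.
The difference is -31634 − (-13044) = -18590 cm⁻¹, so low-spin lies lower.

-18590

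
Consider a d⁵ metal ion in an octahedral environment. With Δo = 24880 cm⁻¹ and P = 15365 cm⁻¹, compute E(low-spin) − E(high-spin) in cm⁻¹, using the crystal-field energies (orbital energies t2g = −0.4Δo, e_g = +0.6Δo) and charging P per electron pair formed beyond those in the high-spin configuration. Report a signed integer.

In the high-spin limit (t2g^3 e_g^2) the orbital term is 0.0Δo = 0 cm⁻¹, with no excess pairing.
Low-spin t2g^5 e_g^0 gives -2.0Δo = -49760 cm⁻¹, but forming 2 extra pairs costs 2P = 30730 cm⁻¹, so E(LS) = -49760 + 30730 = -19030 cm⁻¹.
E(LS) − E(HS) = -19030 − (0) = -19030 cm⁻¹.

-19030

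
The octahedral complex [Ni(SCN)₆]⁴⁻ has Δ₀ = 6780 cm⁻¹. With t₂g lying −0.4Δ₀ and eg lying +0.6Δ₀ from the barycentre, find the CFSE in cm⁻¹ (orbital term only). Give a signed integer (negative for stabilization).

Each SCN⁻ contributes -1; 6 × (-1) = -6. With overall charge -4, Ni is in the +2 oxidation state.
Group 10 minus oxidation state +2 gives a d⁸ configuration for Ni²⁺.
For octahedral d⁸ the high- and low-spin configurations coincide.
Electron filling gives t₂g⁶ eg².
Orbital CFSE = 6(-0.4) + 2(0.6) = -1.2Δ₀ = -1.2 × 6780 = -8136 cm⁻¹.

-8136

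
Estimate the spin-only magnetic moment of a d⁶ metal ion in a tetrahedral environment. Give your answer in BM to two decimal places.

With tetrahedral geometry the complex is necessarily high-spin.
Configuration: e³ t₂³ → 4 unpaired electrons.
μ(spin-only) = √[4(4+2)] = √24 ≈ 4.90 BM.

4.90 BM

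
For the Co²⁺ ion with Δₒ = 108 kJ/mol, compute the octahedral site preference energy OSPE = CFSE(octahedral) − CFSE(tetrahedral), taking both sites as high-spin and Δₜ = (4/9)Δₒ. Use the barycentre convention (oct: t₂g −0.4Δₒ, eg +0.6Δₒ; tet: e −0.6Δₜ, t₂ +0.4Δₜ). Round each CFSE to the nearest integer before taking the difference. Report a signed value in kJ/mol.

-28

Co²⁺: group 9, so d-count = 9 − 2 = 7.
Octahedral (high-spin): t₂g⁵ eg², CFSE = 5(−0.4) + 2(+0.6) = -0.8Δₒ = -0.8 × 108 = -86 kJ/mol.
Tetrahedral: e⁴ t₂³, CFSE = 4(−0.6) + 3(+0.4) = -1.2Δₜ = -1.2 × (4/9) × 108 = -58 kJ/mol.
OSPE = CFSE(oct) − CFSE(tet) = -86 − (-58) = -28 kJ/mol.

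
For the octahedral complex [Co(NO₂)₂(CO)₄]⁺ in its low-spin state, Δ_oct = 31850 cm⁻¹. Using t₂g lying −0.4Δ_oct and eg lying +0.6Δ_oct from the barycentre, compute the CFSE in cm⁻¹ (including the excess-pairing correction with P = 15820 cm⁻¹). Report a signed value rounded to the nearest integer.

Ligand charges: 2×(-1) from NO₂⁻ and 4×(+0) from CO sum to -2; with overall charge +1, Co is +3.
Group 9 minus oxidation state +3 gives a d⁶ configuration for Co³⁺.
Electron filling gives t₂g⁶ eg⁰.
Orbital CFSE = 6(-0.4) + 0(0.6) = -2.4Δ_oct = -2.4 × 31850 = -76440 cm⁻¹.
Relative to high-spin t₂g⁴ eg² (1 paired), the low-spin configuration has 2 additional pairs, contributing +2 × 15820 = +31640 cm⁻¹.
Overall CFSE = -76440 + 31640 = -44800 cm⁻¹.

-44800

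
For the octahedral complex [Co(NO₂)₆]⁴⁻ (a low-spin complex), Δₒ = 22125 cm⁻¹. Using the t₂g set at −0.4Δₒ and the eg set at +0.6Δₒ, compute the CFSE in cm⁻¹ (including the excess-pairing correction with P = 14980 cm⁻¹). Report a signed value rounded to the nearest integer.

-24845

Each NO₂⁻ contributes -1; 6 × (-1) = -6. With overall charge -4, Co is in the +2 oxidation state.
Co²⁺: group 9, so d-count = 9 − 2 = 7.
Configuration: t₂g⁶ eg¹.
CFSE(orbital) = 6×(-0.4Δₒ) + 1×(0.6Δₒ) = -1.8Δₒ; with Δₒ = 22125 cm⁻¹ that is -39825 cm⁻¹.
Relative to high-spin t₂g⁵ eg² (2 paired), the low-spin configuration has 1 additional pair, contributing +1 × 14980 = +14980 cm⁻¹.
Net CFSE = -39825 + 14980 = -24845 cm⁻¹.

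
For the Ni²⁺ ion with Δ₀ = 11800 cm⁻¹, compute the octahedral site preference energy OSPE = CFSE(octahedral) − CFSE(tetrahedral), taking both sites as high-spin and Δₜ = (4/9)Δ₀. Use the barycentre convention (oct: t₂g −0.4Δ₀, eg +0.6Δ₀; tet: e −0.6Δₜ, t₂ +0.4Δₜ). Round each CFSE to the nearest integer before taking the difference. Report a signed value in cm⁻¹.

Ni²⁺: group 10, so d-count = 10 − 2 = 8.
Octahedral (high-spin): t2g^6 e_g^2, CFSE = 6(−0.4) + 2(+0.6) = -1.2Δ₀ = -1.2 × 11800 = -14160 cm⁻¹.
Tetrahedral: e^4 t2^4, CFSE = 4(−0.6) + 4(+0.4) = -0.8Δₜ = -0.8 × (4/9) × 11800 = -4196 cm⁻¹.
Subtracting, OSPE = -14160 − (-4196) = -9964 cm⁻¹.

-9964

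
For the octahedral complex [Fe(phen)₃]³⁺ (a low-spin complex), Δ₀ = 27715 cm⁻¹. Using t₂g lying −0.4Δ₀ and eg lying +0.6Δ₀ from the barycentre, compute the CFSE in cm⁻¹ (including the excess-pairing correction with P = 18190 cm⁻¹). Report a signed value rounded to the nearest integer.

-19050

phen is neutral, so the +3 overall charge sits on Fe: oxidation state +3.
Fe sits in group 8; removing 3 electrons leaves Fe³⁺ with 8 − 3 = 5 d electrons.
Electron filling gives t₂g⁵ eg⁰.
Orbital CFSE = 5(-0.4) + 0(0.6) = -2.0Δ₀ = -2.0 × 27715 = -55430 cm⁻¹.
High-spin d⁵ would be t₂g³ eg² with 0 pairs; low-spin has 2, so 2 excess pairs cost +2P = +36380 cm⁻¹.
Net CFSE = -55430 + 36380 = -19050 cm⁻¹.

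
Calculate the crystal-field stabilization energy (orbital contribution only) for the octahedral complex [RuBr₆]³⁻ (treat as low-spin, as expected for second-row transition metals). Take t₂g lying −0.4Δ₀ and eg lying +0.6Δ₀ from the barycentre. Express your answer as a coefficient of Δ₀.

Each Br⁻ contributes -1; 6 × (-1) = -6. With overall charge -3, Ru is in the +3 oxidation state.
Ru is in group 8, so Ru³⁺ is d⁵ (8 − 3 = 5).
Configuration: t₂g⁵ eg⁰.
CFSE = 5(-0.4Δ₀) + 0(0.6Δ₀) = -2.0Δ₀ + 0.0Δ₀ = -2.0Δ₀.

-2.0 Δ₀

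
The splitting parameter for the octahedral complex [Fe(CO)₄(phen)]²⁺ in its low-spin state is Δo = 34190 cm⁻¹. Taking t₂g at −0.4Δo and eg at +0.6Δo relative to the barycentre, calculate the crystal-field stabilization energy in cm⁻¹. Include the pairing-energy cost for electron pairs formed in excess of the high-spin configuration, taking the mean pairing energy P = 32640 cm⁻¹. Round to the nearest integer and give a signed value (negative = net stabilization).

Ligand charges: 4×(+0) from CO and 1×(+0) from phen sum to +0; with overall charge +2, Fe is +2.
Fe is in group 8, so Fe²⁺ is d⁶ (8 − 2 = 6).
The d⁶ electrons fill as t₂g⁶ eg⁰.
CFSE(orbital) = 6×(-0.4Δo) + 0×(0.6Δo) = -2.4Δo; with Δo = 34190 cm⁻¹ that is -82056 cm⁻¹.
Pairing penalty: 3 pairs vs 1 in the high-spin reference → 2 extra × P = 65280 cm⁻¹.
Combining: -82056 + 65280 = -16776 cm⁻¹.

-16776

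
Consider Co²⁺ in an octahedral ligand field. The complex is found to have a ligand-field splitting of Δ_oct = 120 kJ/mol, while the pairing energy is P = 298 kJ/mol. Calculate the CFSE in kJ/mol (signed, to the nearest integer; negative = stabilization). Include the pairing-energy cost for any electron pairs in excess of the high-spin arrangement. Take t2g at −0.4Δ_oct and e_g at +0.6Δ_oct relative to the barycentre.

Group 9 minus oxidation state +2 gives a d⁷ configuration for Co²⁺.
Here Δ_oct < P (120 < 298), so the high-spin state is favoured.
Configuration: t2g^5 e_g^2.
Orbital CFSE = -0.8Δ_oct = -0.8 × 120 = -96 kJ/mol.
High-spin has no excess pairs, so no pairing correction applies.

-96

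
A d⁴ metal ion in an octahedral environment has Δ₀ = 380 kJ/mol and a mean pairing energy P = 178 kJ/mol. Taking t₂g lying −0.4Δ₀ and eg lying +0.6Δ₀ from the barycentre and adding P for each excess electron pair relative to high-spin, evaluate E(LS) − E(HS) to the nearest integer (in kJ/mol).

-202

High-spin d⁴ fills as t₂g³ eg¹ with CFSE 3(−0.4) + 1(+0.6) = -0.6Δ₀ = -228 kJ/mol.
Low-spin: t₂g⁴ eg⁰, orbital CFSE = -1.6Δ₀ = -608 kJ/mol; plus 1 excess pair × P = +178 kJ/mol; total -430 kJ/mol.
E(LS) − E(HS) = -430 − (-228) = -202 kJ/mol.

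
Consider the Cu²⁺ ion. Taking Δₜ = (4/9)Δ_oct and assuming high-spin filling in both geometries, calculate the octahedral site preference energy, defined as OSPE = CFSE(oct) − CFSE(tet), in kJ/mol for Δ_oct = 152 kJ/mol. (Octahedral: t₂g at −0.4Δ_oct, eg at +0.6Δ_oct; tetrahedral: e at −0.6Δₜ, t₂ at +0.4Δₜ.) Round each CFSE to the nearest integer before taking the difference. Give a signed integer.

-64

Group 11 minus oxidation state +2 gives a d⁹ configuration for Cu²⁺.
Octahedral (high-spin): t₂g⁶ eg³, CFSE = 6(−0.4) + 3(+0.6) = -0.6Δ_oct = -0.6 × 152 = -91 kJ/mol.
In a tetrahedral site the filling is e⁴ t₂⁵: CFSE(tet) = -0.4Δₜ = -0.4 × (4/9)(152) = -27 kJ/mol.
Subtracting, OSPE = -91 − (-27) = -64 kJ/mol.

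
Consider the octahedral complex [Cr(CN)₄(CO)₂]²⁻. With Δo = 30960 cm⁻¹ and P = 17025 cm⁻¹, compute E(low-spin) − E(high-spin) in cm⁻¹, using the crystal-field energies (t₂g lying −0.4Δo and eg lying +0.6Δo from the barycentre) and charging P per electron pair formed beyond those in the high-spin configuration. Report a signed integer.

-13935

Ligand charges: 4×(-1) from CN⁻ and 2×(+0) from CO sum to -4; with overall charge -2, Cr is +2.
Cr is in group 6, so Cr²⁺ is d⁴ (6 − 2 = 4).
High-spin d⁴ fills as t₂g³ eg¹ with CFSE 3(−0.4) + 1(+0.6) = -0.6Δo = -18576 cm⁻¹.
Low-spin t₂g⁴ eg⁰ gives -1.6Δo = -49536 cm⁻¹, but forming 1 extra pair costs 1P = 17025 cm⁻¹, so E(LS) = -49536 + 17025 = -32511 cm⁻¹.
E(LS) − E(HS) = -32511 − (-18576) = -13935 cm⁻¹.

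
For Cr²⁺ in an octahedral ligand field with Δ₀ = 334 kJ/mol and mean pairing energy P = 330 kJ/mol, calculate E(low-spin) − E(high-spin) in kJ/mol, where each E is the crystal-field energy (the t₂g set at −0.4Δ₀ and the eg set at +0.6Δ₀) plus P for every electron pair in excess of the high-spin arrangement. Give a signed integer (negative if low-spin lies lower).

Cr sits in group 6; removing 2 electrons leaves Cr²⁺ with 6 − 2 = 4 d electrons.
High-spin d⁴ fills as t₂g³ eg¹ with CFSE 3(−0.4) + 1(+0.6) = -0.6Δ₀ = -200 kJ/mol.
Low-spin t₂g⁴ eg⁰ gives -1.6Δ₀ = -534 kJ/mol, but forming 1 extra pair costs 1P = 330 kJ/mol, so E(LS) = -534 + 330 = -204 kJ/mol.
Thus E(LS) − E(HS) = -4 kJ/mol.

-4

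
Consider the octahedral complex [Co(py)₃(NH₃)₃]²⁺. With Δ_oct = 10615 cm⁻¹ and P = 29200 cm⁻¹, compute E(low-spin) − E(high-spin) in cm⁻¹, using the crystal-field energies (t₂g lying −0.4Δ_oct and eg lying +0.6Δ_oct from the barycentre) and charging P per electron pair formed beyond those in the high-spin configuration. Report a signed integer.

Ligand charges: 3×(+0) from py and 3×(+0) from NH₃ sum to +0; with overall charge +2, Co is +2.
Co sits in group 9; removing 2 electrons leaves Co²⁺ with 9 − 2 = 7 d electrons.
High-spin: t₂g⁵ eg², CFSE = -0.8Δ_oct = -8492 cm⁻¹.
Low-spin: t₂g⁶ eg¹, orbital CFSE = -1.8Δ_oct = -19107 cm⁻¹; plus 1 excess pair × P = +29200 cm⁻¹; total 10093 cm⁻¹.
Thus E(LS) − E(HS) = 18585 cm⁻¹.

18585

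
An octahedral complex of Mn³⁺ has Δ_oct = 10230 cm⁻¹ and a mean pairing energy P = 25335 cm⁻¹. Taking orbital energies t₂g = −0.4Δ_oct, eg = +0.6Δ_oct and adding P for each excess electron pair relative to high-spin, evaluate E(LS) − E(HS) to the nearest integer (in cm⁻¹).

Mn sits in group 7; removing 3 electrons leaves Mn³⁺ with 7 − 3 = 4 d electrons.
In the high-spin limit (t₂g³ eg¹) the orbital term is -0.6Δ_oct = -6138 cm⁻¹, with no excess pairing.
Low-spin t₂g⁴ eg⁰ gives -1.6Δ_oct = -16368 cm⁻¹, but forming 1 extra pair costs 1P = 25335 cm⁻¹, so E(LS) = -16368 + 25335 = 8967 cm⁻¹.
Thus E(LS) − E(HS) = 15105 cm⁻¹.

15105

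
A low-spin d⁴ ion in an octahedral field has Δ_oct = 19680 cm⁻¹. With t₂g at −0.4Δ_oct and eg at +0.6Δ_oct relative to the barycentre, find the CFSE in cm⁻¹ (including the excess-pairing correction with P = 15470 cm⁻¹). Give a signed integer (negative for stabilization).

-16018

The d⁴ electrons fill as t₂g⁴ eg⁰.
The orbital stabilization is -1.6Δ_oct = -1.6 × 19680 = -31488 cm⁻¹.
Pairing penalty: 1 pair vs 0 in the high-spin reference → 1 extra × P = 15470 cm⁻¹.
Overall CFSE = -31488 + 15470 = -16018 cm⁻¹.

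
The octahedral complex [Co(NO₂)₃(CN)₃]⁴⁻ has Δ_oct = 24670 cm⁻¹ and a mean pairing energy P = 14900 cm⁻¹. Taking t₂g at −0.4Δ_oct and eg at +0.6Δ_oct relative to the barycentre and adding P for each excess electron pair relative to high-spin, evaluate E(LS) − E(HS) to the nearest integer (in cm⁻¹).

Ligand charges: 3×(-1) from NO₂⁻ and 3×(-1) from CN⁻ sum to -6; with overall charge -4, Co is +2.
Co sits in group 9; removing 2 electrons leaves Co²⁺ with 9 − 2 = 7 d electrons.
High-spin: t₂g⁵ eg², CFSE = -0.8Δ_oct = -19736 cm⁻¹.
Low-spin: t₂g⁶ eg¹, orbital CFSE = -1.8Δ_oct = -44406 cm⁻¹; plus 1 excess pair × P = +14900 cm⁻¹; total -29506 cm⁻¹.
Thus E(LS) − E(HS) = -9770 cm⁻¹.

-9770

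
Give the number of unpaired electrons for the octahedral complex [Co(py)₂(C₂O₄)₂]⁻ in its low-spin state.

Ligand charges: 2×(+0) from py and 2×(-2) from C₂O₄²⁻ sum to -4; with overall charge -1, Co is +3.
Co³⁺: group 9, so d-count = 9 − 3 = 6.
Configuration: t2g^6 e_g^0, giving 0 unpaired electrons.

0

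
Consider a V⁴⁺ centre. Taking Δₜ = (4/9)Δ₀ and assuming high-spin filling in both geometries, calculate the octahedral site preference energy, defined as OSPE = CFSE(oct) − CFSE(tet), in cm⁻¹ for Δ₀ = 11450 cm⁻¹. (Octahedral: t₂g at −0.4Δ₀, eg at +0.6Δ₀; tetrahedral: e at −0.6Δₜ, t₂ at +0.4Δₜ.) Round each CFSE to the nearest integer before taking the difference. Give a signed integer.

Group 5 minus oxidation state +4 gives a d¹ configuration for V⁴⁺.
Octahedral (high-spin): t2g^1 e_g^0, CFSE = 1(−0.4) + 0(+0.6) = -0.4Δ₀ = -0.4 × 11450 = -4580 cm⁻¹.
In a tetrahedral site the filling is e^1 t2^0: CFSE(tet) = -0.6Δₜ = -0.6 × (4/9)(11450) = -3053 cm⁻¹.
Subtracting, OSPE = -4580 − (-3053) = -1527 cm⁻¹.

-1527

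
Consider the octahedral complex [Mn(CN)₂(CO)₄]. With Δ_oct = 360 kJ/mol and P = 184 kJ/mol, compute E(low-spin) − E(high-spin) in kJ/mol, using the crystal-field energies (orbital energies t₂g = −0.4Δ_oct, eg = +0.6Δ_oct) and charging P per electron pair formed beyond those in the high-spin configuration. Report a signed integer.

Ligand charges: 2×(-1) from CN⁻ and 4×(+0) from CO sum to -2; with overall charge +0, Mn is +2.
Group 7 minus oxidation state +2 gives a d⁵ configuration for Mn²⁺.
High-spin d⁵ fills as t₂g³ eg² with CFSE 3(−0.4) + 2(+0.6) = 0.0Δ_oct = 0 kJ/mol.
Low-spin: t₂g⁵ eg⁰, orbital CFSE = -2.0Δ_oct = -720 kJ/mol; plus 2 excess pairs × P = +368 kJ/mol; total -352 kJ/mol.
Thus E(LS) − E(HS) = -352 kJ/mol.

-352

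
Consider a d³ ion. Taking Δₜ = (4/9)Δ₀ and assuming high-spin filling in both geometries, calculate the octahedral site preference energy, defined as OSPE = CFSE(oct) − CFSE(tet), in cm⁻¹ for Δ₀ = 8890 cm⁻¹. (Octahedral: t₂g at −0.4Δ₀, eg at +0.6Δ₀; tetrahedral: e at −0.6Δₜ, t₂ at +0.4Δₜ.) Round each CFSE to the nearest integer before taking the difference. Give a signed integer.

-7507

Octahedral (high-spin): t₂g³ eg⁰, CFSE = 3(−0.4) + 0(+0.6) = -1.2Δ₀ = -1.2 × 8890 = -10668 cm⁻¹.
Tetrahedral e² t₂¹ gives -0.8Δₜ = -0.8 × (4/9) × 8890 = -3161 cm⁻¹.
OSPE = CFSE(oct) − CFSE(tet) = -10668 − (-3161) = -7507 cm⁻¹.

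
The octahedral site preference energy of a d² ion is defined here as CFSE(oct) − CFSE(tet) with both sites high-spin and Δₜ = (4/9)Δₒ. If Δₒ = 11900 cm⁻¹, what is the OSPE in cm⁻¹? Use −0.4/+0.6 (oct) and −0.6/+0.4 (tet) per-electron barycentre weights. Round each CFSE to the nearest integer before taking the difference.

-3173

Octahedral high-spin t₂g² eg⁰: CFSE = -0.8 × 11900 = -9520 cm⁻¹.
In a tetrahedral site the filling is e² t₂⁰: CFSE(tet) = -1.2Δₜ = -1.2 × (4/9)(11900) = -6347 cm⁻¹.
OSPE = -9520 − (-6347) = -3173 cm⁻¹.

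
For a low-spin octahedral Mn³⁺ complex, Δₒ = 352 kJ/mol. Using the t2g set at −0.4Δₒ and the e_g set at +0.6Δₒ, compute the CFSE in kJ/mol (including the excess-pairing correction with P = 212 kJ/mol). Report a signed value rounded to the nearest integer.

Group 7 minus oxidation state +3 gives a d⁴ configuration for Mn³⁺.
Configuration: t2g^4 e_g^0.
CFSE(orbital) = 4×(-0.4Δₒ) + 0×(0.6Δₒ) = -1.6Δₒ; with Δₒ = 352 kJ/mol that is -563 kJ/mol.
High-spin d⁴ would be t2g^3 e_g^1 with 0 pairs; low-spin has 1, so 1 excess pair costs +1P = +212 kJ/mol.
Combining: -563 + 212 = -351 kJ/mol.

-351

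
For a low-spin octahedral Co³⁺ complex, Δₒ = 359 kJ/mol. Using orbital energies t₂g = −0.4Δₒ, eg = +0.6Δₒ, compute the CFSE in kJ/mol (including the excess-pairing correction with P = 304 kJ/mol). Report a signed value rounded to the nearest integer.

Co³⁺: group 9, so d-count = 9 − 3 = 6.
The d⁶ electrons fill as t₂g⁶ eg⁰.
Orbital CFSE = 6(-0.4) + 0(0.6) = -2.4Δₒ = -2.4 × 359 = -862 kJ/mol.
Pairing penalty: 3 pairs vs 1 in the high-spin reference → 2 extra × P = 608 kJ/mol.
Overall CFSE = -862 + 608 = -254 kJ/mol.

-254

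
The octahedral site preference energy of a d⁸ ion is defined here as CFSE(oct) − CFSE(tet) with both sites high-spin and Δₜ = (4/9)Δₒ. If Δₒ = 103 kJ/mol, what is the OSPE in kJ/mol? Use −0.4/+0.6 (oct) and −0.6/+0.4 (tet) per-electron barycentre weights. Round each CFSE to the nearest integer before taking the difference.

In an octahedral site d⁸ (HS) is t₂g⁶ eg², giving CFSE(oct) = -1.2Δₒ = -124 kJ/mol.
Tetrahedral: e⁴ t₂⁴, CFSE = 4(−0.6) + 4(+0.4) = -0.8Δₜ = -0.8 × (4/9) × 103 = -37 kJ/mol.
OSPE = CFSE(oct) − CFSE(tet) = -124 − (-37) = -87 kJ/mol.

-87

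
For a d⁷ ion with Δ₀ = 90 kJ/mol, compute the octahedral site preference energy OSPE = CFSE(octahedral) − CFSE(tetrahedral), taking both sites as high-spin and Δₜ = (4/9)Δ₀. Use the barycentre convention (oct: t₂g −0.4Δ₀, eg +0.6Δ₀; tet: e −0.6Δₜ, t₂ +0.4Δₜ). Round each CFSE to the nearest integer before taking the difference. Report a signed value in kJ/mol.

-24

Octahedral (high-spin): t₂g⁵ eg², CFSE = 5(−0.4) + 2(+0.6) = -0.8Δ₀ = -0.8 × 90 = -72 kJ/mol.
Tetrahedral e⁴ t₂³ gives -1.2Δₜ = -1.2 × (4/9) × 90 = -48 kJ/mol.
OSPE = -72 − (-48) = -24 kJ/mol.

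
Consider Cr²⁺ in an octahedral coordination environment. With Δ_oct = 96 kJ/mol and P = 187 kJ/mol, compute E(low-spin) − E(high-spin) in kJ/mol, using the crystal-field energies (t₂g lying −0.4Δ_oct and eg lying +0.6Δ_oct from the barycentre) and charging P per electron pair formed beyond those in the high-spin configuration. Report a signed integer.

91

Cr²⁺: group 6, so d-count = 6 − 2 = 4.
In the high-spin limit (t₂g³ eg¹) the orbital term is -0.6Δ_oct = -58 kJ/mol, with no excess pairing.
Low-spin: t₂g⁴ eg⁰, orbital CFSE = -1.6Δ_oct = -154 kJ/mol; plus 1 excess pair × P = +187 kJ/mol; total 33 kJ/mol.
The difference is 33 − (-58) = 91 kJ/mol, so high-spin lies lower.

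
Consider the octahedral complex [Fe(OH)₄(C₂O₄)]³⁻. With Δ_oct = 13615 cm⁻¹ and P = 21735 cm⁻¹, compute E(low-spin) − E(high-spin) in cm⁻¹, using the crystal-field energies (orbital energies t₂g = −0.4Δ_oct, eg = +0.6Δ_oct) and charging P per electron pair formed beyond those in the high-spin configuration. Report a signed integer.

16240

Ligand charges: 4×(-1) from OH⁻ and 1×(-2) from C₂O₄²⁻ sum to -6; with overall charge -3, Fe is +3.
Fe sits in group 8; removing 3 electrons leaves Fe³⁺ with 8 − 3 = 5 d electrons.
High-spin: t₂g³ eg², CFSE = 0.0Δ_oct = 0 cm⁻¹.
For low-spin the configuration is t₂g⁵ eg⁰: orbital energy -2.0 × 13615 = -27230 cm⁻¹, and 2 additional pairs relative to high-spin add 43470 cm⁻¹, giving 16240 cm⁻¹.
The difference is 16240 − (0) = 16240 cm⁻¹, so high-spin lies lower.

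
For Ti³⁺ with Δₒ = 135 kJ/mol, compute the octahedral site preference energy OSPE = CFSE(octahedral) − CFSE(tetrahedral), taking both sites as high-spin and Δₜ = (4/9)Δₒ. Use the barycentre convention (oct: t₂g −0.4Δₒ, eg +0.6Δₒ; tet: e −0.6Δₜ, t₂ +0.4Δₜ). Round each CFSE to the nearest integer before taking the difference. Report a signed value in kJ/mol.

Group 4 minus oxidation state +3 gives a d¹ configuration for Ti³⁺.
Octahedral (high-spin): t₂g¹ eg⁰, CFSE = 1(−0.4) + 0(+0.6) = -0.4Δₒ = -0.4 × 135 = -54 kJ/mol.
In a tetrahedral site the filling is e¹ t₂⁰: CFSE(tet) = -0.6Δₜ = -0.6 × (4/9)(135) = -36 kJ/mol.
OSPE = CFSE(oct) − CFSE(tet) = -54 − (-36) = -18 kJ/mol.

-18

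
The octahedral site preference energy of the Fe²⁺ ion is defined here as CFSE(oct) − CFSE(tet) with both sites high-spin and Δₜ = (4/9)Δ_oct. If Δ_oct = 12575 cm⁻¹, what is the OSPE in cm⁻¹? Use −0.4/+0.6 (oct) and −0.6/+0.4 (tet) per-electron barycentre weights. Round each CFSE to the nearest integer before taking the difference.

-1677

Fe²⁺: group 8, so d-count = 8 − 2 = 6.
In an octahedral site d⁶ (HS) is t₂g⁴ eg², giving CFSE(oct) = -0.4Δ_oct = -5030 cm⁻¹.
Tetrahedral e³ t₂³ gives -0.6Δₜ = -0.6 × (4/9) × 12575 = -3353 cm⁻¹.
OSPE = -5030 − (-3353) = -1677 cm⁻¹.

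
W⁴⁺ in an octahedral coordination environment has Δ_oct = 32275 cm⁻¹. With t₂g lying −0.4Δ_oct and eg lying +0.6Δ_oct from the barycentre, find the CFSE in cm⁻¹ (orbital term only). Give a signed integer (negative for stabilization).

Group 6 minus oxidation state +4 gives a d² configuration for W⁴⁺.
For octahedral d² the high- and low-spin configurations coincide.
Configuration: t₂g² eg⁰.
The orbital stabilization is -0.8Δ_oct = -0.8 × 32275 = -25820 cm⁻¹.

-25820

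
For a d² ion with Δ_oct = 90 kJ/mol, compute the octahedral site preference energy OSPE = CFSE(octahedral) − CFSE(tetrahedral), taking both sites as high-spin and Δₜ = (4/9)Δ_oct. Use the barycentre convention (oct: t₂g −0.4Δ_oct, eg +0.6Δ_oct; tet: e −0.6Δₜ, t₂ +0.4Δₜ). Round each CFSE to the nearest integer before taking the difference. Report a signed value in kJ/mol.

Octahedral high-spin t2g^2 e_g^0: CFSE = -0.8 × 90 = -72 kJ/mol.
In a tetrahedral site the filling is e^2 t2^0: CFSE(tet) = -1.2Δₜ = -1.2 × (4/9)(90) = -48 kJ/mol.
Subtracting, OSPE = -72 − (-48) = -24 kJ/mol.

-24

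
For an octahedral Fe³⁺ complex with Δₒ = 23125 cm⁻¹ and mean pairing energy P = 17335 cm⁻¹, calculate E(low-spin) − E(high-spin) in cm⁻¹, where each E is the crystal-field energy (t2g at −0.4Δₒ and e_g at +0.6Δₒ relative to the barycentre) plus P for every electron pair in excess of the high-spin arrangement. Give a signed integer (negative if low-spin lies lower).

Fe³⁺: group 8, so d-count = 8 − 3 = 5.
High-spin d⁵ fills as t2g^3 e_g^2 with CFSE 3(−0.4) + 2(+0.6) = 0.0Δₒ = 0 cm⁻¹.
Low-spin: t2g^5 e_g^0, orbital CFSE = -2.0Δₒ = -46250 cm⁻¹; plus 2 excess pairs × P = +34670 cm⁻¹; total -11580 cm⁻¹.
Thus E(LS) − E(HS) = -11580 cm⁻¹.

-11580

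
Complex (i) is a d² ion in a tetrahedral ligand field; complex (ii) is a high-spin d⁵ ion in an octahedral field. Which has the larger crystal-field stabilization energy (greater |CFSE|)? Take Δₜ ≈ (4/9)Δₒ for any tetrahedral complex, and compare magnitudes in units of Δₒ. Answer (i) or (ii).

(i)

(i): Tetrahedral fields are weak (Δₜ ≈ 4/9 Δₒ), so electrons fill high-spin; e² t₂⁰, CFSE = -1.2Δₜ ≈ -0.53Δₒ.
(ii): t2g^3 e_g^2, CFSE = 0.0Δₒ.
So (i) has the larger |CFSE|.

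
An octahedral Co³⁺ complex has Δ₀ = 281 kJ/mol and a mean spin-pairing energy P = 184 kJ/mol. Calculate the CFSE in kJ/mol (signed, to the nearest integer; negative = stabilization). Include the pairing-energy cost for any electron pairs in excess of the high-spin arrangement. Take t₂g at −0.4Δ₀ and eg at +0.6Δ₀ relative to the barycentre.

-306

Co³⁺: group 9, so d-count = 9 − 3 = 6.
Since Δ₀ = 281 kJ/mol > P = 184 kJ/mol, the complex adopts the low-spin configuration.
That gives t₂g⁶ eg⁰.
Orbital CFSE = -2.4Δ₀ = -2.4 × 281 = -674 kJ/mol.
Excess pairs vs high-spin: 3 − 1 = 2; pairing cost = +368 kJ/mol.
Net CFSE = -674 + 368 = -306 kJ/mol.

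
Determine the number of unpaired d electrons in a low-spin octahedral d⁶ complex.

Configuration: t₂g⁶ eg⁰, giving 0 unpaired electrons.

0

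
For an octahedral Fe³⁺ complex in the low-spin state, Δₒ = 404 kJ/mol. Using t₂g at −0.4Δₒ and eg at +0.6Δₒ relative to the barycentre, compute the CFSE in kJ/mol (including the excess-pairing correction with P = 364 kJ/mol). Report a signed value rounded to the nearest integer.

Group 8 minus oxidation state +3 gives a d⁵ configuration for Fe³⁺.
Electron filling gives t₂g⁵ eg⁰.
CFSE(orbital) = 5×(-0.4Δₒ) + 0×(0.6Δₒ) = -2.0Δₒ; with Δₒ = 404 kJ/mol that is -808 kJ/mol.
Pairing penalty: 2 pairs vs 0 in the high-spin reference → 2 extra × P = 728 kJ/mol.
Combining: -808 + 728 = -80 kJ/mol.

-80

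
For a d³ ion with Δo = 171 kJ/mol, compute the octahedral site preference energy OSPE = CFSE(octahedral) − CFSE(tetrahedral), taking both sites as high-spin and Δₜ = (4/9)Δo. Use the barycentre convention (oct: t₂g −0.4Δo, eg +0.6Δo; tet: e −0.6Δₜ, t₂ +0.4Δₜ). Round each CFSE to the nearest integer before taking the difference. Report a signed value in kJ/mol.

In an octahedral site d³ (HS) is t2g^3 e_g^0, giving CFSE(oct) = -1.2Δo = -205 kJ/mol.
Tetrahedral e^2 t2^1 gives -0.8Δₜ = -0.8 × (4/9) × 171 = -61 kJ/mol.
Subtracting, OSPE = -205 − (-61) = -144 kJ/mol.

-144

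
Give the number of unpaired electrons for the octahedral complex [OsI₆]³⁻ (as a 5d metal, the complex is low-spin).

Each I⁻ contributes -1; 6 × (-1) = -6. With overall charge -3, Os is in the +3 oxidation state.
Os³⁺: group 8, so d-count = 8 − 3 = 5.
Configuration: t₂g⁵ eg⁰, giving 1 unpaired electron.

1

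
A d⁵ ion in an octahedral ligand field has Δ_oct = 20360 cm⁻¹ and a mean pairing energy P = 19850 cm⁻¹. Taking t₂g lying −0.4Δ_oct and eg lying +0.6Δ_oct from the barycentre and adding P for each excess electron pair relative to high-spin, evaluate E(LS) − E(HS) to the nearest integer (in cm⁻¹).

-1020

In the high-spin limit (t₂g³ eg²) the orbital term is 0.0Δ_oct = 0 cm⁻¹, with no excess pairing.
For low-spin the configuration is t₂g⁵ eg⁰: orbital energy -2.0 × 20360 = -40720 cm⁻¹, and 2 additional pairs relative to high-spin add 39700 cm⁻¹, giving -1020 cm⁻¹.
E(LS) − E(HS) = -1020 − (0) = -1020 cm⁻¹.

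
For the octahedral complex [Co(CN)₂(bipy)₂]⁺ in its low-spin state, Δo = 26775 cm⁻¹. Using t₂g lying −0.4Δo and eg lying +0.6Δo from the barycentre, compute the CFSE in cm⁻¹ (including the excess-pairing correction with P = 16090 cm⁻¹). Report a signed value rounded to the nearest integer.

Ligand charges: 2×(-1) from CN⁻ and 2×(+0) from bipy sum to -2; with overall charge +1, Co is +3.
Co is in group 9, so Co³⁺ is d⁶ (9 − 3 = 6).
Electron filling gives t₂g⁶ eg⁰.
Orbital CFSE = 6(-0.4) + 0(0.6) = -2.4Δo = -2.4 × 26775 = -64260 cm⁻¹.
High-spin d⁶ would be t₂g⁴ eg² with 1 pair; low-spin has 3, so 2 excess pairs cost +2P = +32180 cm⁻¹.
Net CFSE = -64260 + 32180 = -32080 cm⁻¹.

-32080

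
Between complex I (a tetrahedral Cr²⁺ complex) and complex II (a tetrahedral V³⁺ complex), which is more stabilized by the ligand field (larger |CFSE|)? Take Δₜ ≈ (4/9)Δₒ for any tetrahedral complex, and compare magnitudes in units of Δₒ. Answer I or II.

II

I: Cr is in group 6, so Cr²⁺ is d⁴ (6 − 2 = 4); With tetrahedral geometry the complex is necessarily high-spin; e^2 t2^2, CFSE = -0.4Δₜ ≈ -0.18Δₒ.
II: V³⁺: group 5, so d-count = 5 − 3 = 2; With tetrahedral geometry the complex is necessarily high-spin; e² t₂⁰, CFSE = -1.2Δₜ ≈ -0.53Δₒ.
So II has the larger |CFSE|.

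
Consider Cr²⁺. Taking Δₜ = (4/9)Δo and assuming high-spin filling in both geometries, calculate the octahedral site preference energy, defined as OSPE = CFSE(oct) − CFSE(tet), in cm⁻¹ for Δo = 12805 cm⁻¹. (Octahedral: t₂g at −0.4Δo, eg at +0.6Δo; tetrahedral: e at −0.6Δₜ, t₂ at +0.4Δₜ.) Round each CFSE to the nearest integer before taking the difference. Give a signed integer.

Cr sits in group 6; removing 2 electrons leaves Cr²⁺ with 6 − 2 = 4 d electrons.
Octahedral high-spin t2g^3 e_g^1: CFSE = -0.6 × 12805 = -7683 cm⁻¹.
In a tetrahedral site the filling is e^2 t2^2: CFSE(tet) = -0.4Δₜ = -0.4 × (4/9)(12805) = -2276 cm⁻¹.
Subtracting, OSPE = -7683 − (-2276) = -5407 cm⁻¹.

-5407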